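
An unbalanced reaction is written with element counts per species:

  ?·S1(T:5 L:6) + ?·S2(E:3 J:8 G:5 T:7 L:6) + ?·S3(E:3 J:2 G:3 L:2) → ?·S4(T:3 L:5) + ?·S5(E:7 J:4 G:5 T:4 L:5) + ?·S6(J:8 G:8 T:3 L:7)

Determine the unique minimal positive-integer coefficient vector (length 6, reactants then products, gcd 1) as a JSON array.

Coefficients: [4, 1, 6, 4, 3, 1]

E: 4·0+1·3+6·3 = 21 | 4·0+3·7+1·0 = 21
J: 4·0+1·8+6·2 = 20 | 4·0+3·4+1·8 = 20
G: 4·0+1·5+6·3 = 23 | 4·0+3·5+1·8 = 23
T: 4·5+1·7+6·0 = 27 | 4·3+3·4+1·3 = 27
L: 4·6+1·6+6·2 = 42 | 4·5+3·5+1·7 = 42
gcd(4,1,6,4,3,1) = 1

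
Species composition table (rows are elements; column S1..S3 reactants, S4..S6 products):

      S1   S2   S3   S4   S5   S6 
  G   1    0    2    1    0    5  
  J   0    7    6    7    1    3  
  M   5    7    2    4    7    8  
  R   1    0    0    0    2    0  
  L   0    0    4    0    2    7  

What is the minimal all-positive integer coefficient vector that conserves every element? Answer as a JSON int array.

G: 6·1+3·0+5·2 = 16 | 6·1+3·0+2·5 = 16
J: 6·0+3·7+5·6 = 51 | 6·7+3·1+2·3 = 51
M: 6·5+3·7+5·2 = 61 | 6·4+3·7+2·8 = 61
R: 6·1+3·0+5·0 = 6 | 6·0+3·2+2·0 = 6
L: 6·0+3·0+5·4 = 20 | 6·0+3·2+2·7 = 20
gcd(6,3,5,6,3,2) = 1

Coefficients: [6, 3, 5, 6, 3, 2]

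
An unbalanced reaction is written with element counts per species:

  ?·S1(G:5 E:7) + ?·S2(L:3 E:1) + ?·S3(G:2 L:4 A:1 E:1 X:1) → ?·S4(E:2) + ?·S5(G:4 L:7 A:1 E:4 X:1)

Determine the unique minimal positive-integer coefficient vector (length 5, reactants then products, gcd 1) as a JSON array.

G: 2·5+5·0+5·2 = 20 | 2·0+5·4 = 20
L: 2·0+5·3+5·4 = 35 | 2·0+5·7 = 35
A: 2·0+5·0+5·1 = 5 | 2·0+5·1 = 5
E: 2·7+5·1+5·1 = 24 | 2·2+5·4 = 24
X: 2·0+5·0+5·1 = 5 | 2·0+5·1 = 5
gcd(2,5,5,2,5) = 1

Coefficients: [2, 5, 5, 2, 5]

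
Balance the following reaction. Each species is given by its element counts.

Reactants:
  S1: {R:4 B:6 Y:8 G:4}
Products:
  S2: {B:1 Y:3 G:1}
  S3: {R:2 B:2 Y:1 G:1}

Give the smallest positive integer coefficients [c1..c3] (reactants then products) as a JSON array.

Coefficients: [1, 2, 2]

R: 1·4 = 4 | 2·0+2·2 = 4
B: 1·6 = 6 | 2·1+2·2 = 6
Y: 1·8 = 8 | 2·3+2·1 = 8
G: 1·4 = 4 | 2·1+2·1 = 4
gcd(1,2,2) = 1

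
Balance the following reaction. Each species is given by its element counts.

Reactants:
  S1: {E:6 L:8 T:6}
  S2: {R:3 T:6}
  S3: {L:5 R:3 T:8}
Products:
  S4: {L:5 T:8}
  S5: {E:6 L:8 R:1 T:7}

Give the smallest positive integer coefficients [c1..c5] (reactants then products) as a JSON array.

E: 6·6+1·0+1·0 = 36 | 1·0+6·6 = 36
L: 6·8+1·0+1·5 = 53 | 1·5+6·8 = 53
R: 6·0+1·3+1·3 = 6 | 1·0+6·1 = 6
T: 6·6+1·6+1·8 = 50 | 1·8+6·7 = 50
gcd(6,1,1,1,6) = 1

Coefficients: [6, 1, 1, 1, 6]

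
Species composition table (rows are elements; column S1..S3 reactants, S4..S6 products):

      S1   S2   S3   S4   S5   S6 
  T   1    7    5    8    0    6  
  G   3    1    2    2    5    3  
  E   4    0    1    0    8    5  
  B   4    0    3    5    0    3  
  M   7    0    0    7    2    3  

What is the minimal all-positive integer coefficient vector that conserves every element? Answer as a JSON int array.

Coefficients: [5, 4, 1, 4, 2, 1]

T: 5·1+4·7+1·5 = 38 | 4·8+2·0+1·6 = 38
G: 5·3+4·1+1·2 = 21 | 4·2+2·5+1·3 = 21
E: 5·4+4·0+1·1 = 21 | 4·0+2·8+1·5 = 21
B: 5·4+4·0+1·3 = 23 | 4·5+2·0+1·3 = 23
M: 5·7+4·0+1·0 = 35 | 4·7+2·2+1·3 = 35
gcd(5,4,1,4,2,1) = 1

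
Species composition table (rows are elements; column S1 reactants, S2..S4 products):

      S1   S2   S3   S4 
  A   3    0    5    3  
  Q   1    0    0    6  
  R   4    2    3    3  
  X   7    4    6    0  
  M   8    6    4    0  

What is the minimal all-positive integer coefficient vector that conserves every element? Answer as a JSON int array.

A: 6·3 = 18 | 6·0+3·5+1·3 = 18
Q: 6·1 = 6 | 6·0+3·0+1·6 = 6
R: 6·4 = 24 | 6·2+3·3+1·3 = 24
X: 6·7 = 42 | 6·4+3·6+1·0 = 42
M: 6·8 = 48 | 6·6+3·4+1·0 = 48
gcd(6,6,3,1) = 1

Coefficients: [6, 6, 3, 1]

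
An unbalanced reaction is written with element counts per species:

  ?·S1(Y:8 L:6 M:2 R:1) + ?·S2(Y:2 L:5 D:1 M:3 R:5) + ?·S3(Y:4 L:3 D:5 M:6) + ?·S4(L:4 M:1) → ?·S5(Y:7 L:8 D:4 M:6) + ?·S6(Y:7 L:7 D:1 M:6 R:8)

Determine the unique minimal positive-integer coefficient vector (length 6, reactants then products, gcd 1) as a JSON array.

Coefficients: [3, 1, 4, 3, 5, 1]

Y: 3·8+1·2+4·4+3·0 = 42 | 5·7+1·7 = 42
L: 3·6+1·5+4·3+3·4 = 47 | 5·8+1·7 = 47
D: 3·0+1·1+4·5+3·0 = 21 | 5·4+1·1 = 21
M: 3·2+1·3+4·6+3·1 = 36 | 5·6+1·6 = 36
R: 3·1+1·5+4·0+3·0 = 8 | 5·0+1·8 = 8
gcd(3,1,4,3,5,1) = 1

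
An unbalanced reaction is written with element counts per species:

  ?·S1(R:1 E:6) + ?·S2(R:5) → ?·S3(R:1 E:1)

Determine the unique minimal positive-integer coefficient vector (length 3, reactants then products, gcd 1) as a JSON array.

Coefficients: [1, 1, 6]

R: 1·1+1·5 = 6 | 6·1 = 6
E: 1·6+1·0 = 6 | 6·1 = 6
gcd(1,1,6) = 1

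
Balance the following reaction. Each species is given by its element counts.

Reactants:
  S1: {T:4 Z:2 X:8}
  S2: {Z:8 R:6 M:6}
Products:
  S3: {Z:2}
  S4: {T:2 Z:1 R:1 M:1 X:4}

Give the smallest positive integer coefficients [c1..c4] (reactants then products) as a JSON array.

T: 3·4+1·0 = 12 | 4·0+6·2 = 12
Z: 3·2+1·8 = 14 | 4·2+6·1 = 14
R: 3·0+1·6 = 6 | 4·0+6·1 = 6
M: 3·0+1·6 = 6 | 4·0+6·1 = 6
X: 3·8+1·0 = 24 | 4·0+6·4 = 24
gcd(3,1,4,6) = 1

Coefficients: [3, 1, 4, 6]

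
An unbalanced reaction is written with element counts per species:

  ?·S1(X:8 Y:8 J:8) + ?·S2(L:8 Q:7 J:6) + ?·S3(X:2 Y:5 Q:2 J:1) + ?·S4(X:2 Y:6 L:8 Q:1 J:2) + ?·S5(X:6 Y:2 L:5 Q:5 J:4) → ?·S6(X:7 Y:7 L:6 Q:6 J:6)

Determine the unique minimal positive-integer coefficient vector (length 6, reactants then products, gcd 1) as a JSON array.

X: 1·8+1·0+4·2+1·2+4·6 = 42 | 6·7 = 42
Y: 1·8+1·0+4·5+1·6+4·2 = 42 | 6·7 = 42
L: 1·0+1·8+4·0+1·8+4·5 = 36 | 6·6 = 36
Q: 1·0+1·7+4·2+1·1+4·5 = 36 | 6·6 = 36
J: 1·8+1·6+4·1+1·2+4·4 = 36 | 6·6 = 36
gcd(1,1,4,1,4,6) = 1

Coefficients: [1, 1, 4, 1, 4, 6]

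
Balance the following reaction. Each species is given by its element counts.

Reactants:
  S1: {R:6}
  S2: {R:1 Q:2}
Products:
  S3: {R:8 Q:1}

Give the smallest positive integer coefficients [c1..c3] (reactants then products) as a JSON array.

R: 5·6+2·1 = 32 | 4·8 = 32
Q: 5·0+2·2 = 4 | 4·1 = 4
gcd(5,2,4) = 1

Coefficients: [5, 2, 4]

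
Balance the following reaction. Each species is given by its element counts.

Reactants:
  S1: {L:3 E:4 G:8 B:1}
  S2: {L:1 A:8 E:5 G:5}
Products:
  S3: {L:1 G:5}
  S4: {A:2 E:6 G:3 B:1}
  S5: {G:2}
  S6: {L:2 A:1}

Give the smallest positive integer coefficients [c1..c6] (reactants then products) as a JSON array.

Coefficients: [5, 2, 5, 5, 5, 6]

L: 5·3+2·1 = 17 | 5·1+5·0+5·0+6·2 = 17
A: 5·0+2·8 = 16 | 5·0+5·2+5·0+6·1 = 16
E: 5·4+2·5 = 30 | 5·0+5·6+5·0+6·0 = 30
G: 5·8+2·5 = 50 | 5·5+5·3+5·2+6·0 = 50
B: 5·1+2·0 = 5 | 5·0+5·1+5·0+6·0 = 5
gcd(5,2,5,5,5,6) = 1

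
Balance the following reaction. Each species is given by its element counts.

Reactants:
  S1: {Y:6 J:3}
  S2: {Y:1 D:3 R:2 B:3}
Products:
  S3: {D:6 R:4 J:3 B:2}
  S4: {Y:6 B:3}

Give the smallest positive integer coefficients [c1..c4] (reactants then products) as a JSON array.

Coefficients: [3, 6, 3, 4]

Y: 3·6+6·1 = 24 | 3·0+4·6 = 24
D: 3·0+6·3 = 18 | 3·6+4·0 = 18
R: 3·0+6·2 = 12 | 3·4+4·0 = 12
J: 3·3+6·0 = 9 | 3·3+4·0 = 9
B: 3·0+6·3 = 18 | 3·2+4·3 = 18
gcd(3,6,3,4) = 1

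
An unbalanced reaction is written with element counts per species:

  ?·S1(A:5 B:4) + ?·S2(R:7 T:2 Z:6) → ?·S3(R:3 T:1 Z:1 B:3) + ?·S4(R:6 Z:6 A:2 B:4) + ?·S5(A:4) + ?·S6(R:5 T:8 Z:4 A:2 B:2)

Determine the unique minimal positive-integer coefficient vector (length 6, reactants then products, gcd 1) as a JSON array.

R: 6·0+5·7 = 35 | 2·3+4·6+5·0+1·5 = 35
T: 6·0+5·2 = 10 | 2·1+4·0+5·0+1·8 = 10
Z: 6·0+5·6 = 30 | 2·1+4·6+5·0+1·4 = 30
A: 6·5+5·0 = 30 | 2·0+4·2+5·4+1·2 = 30
B: 6·4+5·0 = 24 | 2·3+4·4+5·0+1·2 = 24
gcd(6,5,2,4,5,1) = 1

Coefficients: [6, 5, 2, 4, 5, 1]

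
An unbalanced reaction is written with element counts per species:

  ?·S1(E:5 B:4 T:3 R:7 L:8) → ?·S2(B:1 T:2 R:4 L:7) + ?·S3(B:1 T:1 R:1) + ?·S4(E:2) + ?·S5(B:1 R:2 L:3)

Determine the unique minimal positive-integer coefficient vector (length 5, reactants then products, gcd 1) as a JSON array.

Coefficients: [2, 1, 4, 5, 3]

E: 2·5 = 10 | 1·0+4·0+5·2+3·0 = 10
B: 2·4 = 8 | 1·1+4·1+5·0+3·1 = 8
T: 2·3 = 6 | 1·2+4·1+5·0+3·0 = 6
R: 2·7 = 14 | 1·4+4·1+5·0+3·2 = 14
L: 2·8 = 16 | 1·7+4·0+5·0+3·3 = 16
gcd(2,1,4,5,3) = 1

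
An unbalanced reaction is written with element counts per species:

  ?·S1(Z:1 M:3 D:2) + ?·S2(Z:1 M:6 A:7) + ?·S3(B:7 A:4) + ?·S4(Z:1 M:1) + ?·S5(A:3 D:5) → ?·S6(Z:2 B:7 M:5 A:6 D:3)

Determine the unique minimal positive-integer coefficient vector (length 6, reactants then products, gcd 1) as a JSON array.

Z: 5·1+1·1+5·0+4·1+1·0 = 10 | 5·2 = 10
B: 5·0+1·0+5·7+4·0+1·0 = 35 | 5·7 = 35
M: 5·3+1·6+5·0+4·1+1·0 = 25 | 5·5 = 25
A: 5·0+1·7+5·4+4·0+1·3 = 30 | 5·6 = 30
D: 5·2+1·0+5·0+4·0+1·5 = 15 | 5·3 = 15
gcd(5,1,5,4,1,5) = 1

Coefficients: [5, 1, 5, 4, 1, 5]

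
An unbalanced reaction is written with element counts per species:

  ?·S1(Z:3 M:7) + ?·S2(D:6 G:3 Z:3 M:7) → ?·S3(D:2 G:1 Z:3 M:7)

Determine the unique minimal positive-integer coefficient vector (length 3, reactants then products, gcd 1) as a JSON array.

D: 2·0+1·6 = 6 | 3·2 = 6
G: 2·0+1·3 = 3 | 3·1 = 3
Z: 2·3+1·3 = 9 | 3·3 = 9
M: 2·7+1·7 = 21 | 3·7 = 21
gcd(2,1,3) = 1

Coefficients: [2, 1, 3]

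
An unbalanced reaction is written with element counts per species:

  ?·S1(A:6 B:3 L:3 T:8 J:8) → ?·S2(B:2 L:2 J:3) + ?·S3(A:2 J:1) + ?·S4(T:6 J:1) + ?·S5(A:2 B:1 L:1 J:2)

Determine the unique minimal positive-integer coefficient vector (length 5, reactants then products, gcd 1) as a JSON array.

Coefficients: [3, 2, 4, 4, 5]

A: 3·6 = 18 | 2·0+4·2+4·0+5·2 = 18
B: 3·3 = 9 | 2·2+4·0+4·0+5·1 = 9
L: 3·3 = 9 | 2·2+4·0+4·0+5·1 = 9
T: 3·8 = 24 | 2·0+4·0+4·6+5·0 = 24
J: 3·8 = 24 | 2·3+4·1+4·1+5·2 = 24
gcd(3,2,4,4,5) = 1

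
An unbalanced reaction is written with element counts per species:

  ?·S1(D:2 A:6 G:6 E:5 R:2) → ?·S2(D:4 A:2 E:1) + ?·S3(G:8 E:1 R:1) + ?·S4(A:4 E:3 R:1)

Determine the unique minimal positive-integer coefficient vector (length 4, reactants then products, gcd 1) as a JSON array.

D: 4·2 = 8 | 2·4+3·0+5·0 = 8
A: 4·6 = 24 | 2·2+3·0+5·4 = 24
G: 4·6 = 24 | 2·0+3·8+5·0 = 24
E: 4·5 = 20 | 2·1+3·1+5·3 = 20
R: 4·2 = 8 | 2·0+3·1+5·1 = 8
gcd(4,2,3,5) = 1

Coefficients: [4, 2, 3, 5]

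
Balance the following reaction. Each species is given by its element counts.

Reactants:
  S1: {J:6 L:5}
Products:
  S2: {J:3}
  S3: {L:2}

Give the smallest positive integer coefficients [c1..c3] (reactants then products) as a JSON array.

Coefficients: [2, 4, 5]

J: 2·6 = 12 | 4·3+5·0 = 12
L: 2·5 = 10 | 4·0+5·2 = 10
gcd(2,4,5) = 1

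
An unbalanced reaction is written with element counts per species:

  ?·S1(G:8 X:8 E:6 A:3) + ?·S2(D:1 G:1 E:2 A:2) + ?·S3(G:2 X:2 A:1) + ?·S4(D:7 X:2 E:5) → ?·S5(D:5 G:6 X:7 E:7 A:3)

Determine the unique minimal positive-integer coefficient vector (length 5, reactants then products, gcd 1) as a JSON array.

D: 3·0+2·1+5·0+4·7 = 30 | 6·5 = 30
G: 3·8+2·1+5·2+4·0 = 36 | 6·6 = 36
X: 3·8+2·0+5·2+4·2 = 42 | 6·7 = 42
E: 3·6+2·2+5·0+4·5 = 42 | 6·7 = 42
A: 3·3+2·2+5·1+4·0 = 18 | 6·3 = 18
gcd(3,2,5,4,6) = 1

Coefficients: [3, 2, 5, 4, 6]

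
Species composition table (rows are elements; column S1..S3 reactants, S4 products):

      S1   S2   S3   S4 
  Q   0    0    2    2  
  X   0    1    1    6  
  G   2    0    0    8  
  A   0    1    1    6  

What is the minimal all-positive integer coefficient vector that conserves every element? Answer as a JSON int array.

Q: 4·0+5·0+1·2 = 2 | 1·2 = 2
X: 4·0+5·1+1·1 = 6 | 1·6 = 6
G: 4·2+5·0+1·0 = 8 | 1·8 = 8
A: 4·0+5·1+1·1 = 6 | 1·6 = 6
gcd(4,5,1,1) = 1

Coefficients: [4, 5, 1, 1]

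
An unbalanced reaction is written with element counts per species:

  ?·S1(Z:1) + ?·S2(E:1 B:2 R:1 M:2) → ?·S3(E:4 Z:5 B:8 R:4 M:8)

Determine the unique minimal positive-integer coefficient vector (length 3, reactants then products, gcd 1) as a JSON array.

E: 5·0+4·1 = 4 | 1·4 = 4
Z: 5·1+4·0 = 5 | 1·5 = 5
B: 5·0+4·2 = 8 | 1·8 = 8
R: 5·0+4·1 = 4 | 1·4 = 4
M: 5·0+4·2 = 8 | 1·8 = 8
gcd(5,4,1) = 1

Coefficients: [5, 4, 1]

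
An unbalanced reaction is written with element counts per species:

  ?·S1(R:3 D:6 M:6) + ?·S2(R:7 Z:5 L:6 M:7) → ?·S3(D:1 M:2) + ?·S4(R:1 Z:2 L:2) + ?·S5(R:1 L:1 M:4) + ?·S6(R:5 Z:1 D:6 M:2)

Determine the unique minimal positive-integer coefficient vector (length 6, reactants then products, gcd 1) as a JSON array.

R: 5·3+2·7 = 29 | 6·0+3·1+6·1+4·5 = 29
Z: 5·0+2·5 = 10 | 6·0+3·2+6·0+4·1 = 10
L: 5·0+2·6 = 12 | 6·0+3·2+6·1+4·0 = 12
D: 5·6+2·0 = 30 | 6·1+3·0+6·0+4·6 = 30
M: 5·6+2·7 = 44 | 6·2+3·0+6·4+4·2 = 44
gcd(5,2,6,3,6,4) = 1

Coefficients: [5, 2, 6, 3, 6, 4]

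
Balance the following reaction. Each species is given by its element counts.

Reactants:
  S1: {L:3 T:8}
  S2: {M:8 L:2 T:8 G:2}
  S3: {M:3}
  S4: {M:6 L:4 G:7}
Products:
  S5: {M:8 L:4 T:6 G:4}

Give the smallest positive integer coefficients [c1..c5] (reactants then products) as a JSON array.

Coefficients: [2, 1, 4, 2, 4]

M: 2·0+1·8+4·3+2·6 = 32 | 4·8 = 32
L: 2·3+1·2+4·0+2·4 = 16 | 4·4 = 16
T: 2·8+1·8+4·0+2·0 = 24 | 4·6 = 24
G: 2·0+1·2+4·0+2·7 = 16 | 4·4 = 16
gcd(2,1,4,2,4) = 1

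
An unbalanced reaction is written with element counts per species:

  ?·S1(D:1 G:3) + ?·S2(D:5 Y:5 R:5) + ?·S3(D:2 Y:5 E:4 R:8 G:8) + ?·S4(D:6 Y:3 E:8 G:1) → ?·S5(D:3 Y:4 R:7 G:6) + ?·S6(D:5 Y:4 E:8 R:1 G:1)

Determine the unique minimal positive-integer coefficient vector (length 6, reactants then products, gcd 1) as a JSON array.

Coefficients: [2, 3, 4, 3, 6, 5]

D: 2·1+3·5+4·2+3·6 = 43 | 6·3+5·5 = 43
Y: 2·0+3·5+4·5+3·3 = 44 | 6·4+5·4 = 44
E: 2·0+3·0+4·4+3·8 = 40 | 6·0+5·8 = 40
R: 2·0+3·5+4·8+3·0 = 47 | 6·7+5·1 = 47
G: 2·3+3·0+4·8+3·1 = 41 | 6·6+5·1 = 41
gcd(2,3,4,3,6,5) = 1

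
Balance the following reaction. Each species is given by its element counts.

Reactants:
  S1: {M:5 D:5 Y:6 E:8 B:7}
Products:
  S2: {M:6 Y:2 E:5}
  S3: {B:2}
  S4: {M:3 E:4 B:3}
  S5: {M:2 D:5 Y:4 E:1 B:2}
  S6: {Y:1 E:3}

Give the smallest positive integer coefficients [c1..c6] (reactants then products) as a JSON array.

M: 3·5 = 15 | 1·6+6·0+1·3+3·2+4·0 = 15
D: 3·5 = 15 | 1·0+6·0+1·0+3·5+4·0 = 15
Y: 3·6 = 18 | 1·2+6·0+1·0+3·4+4·1 = 18
E: 3·8 = 24 | 1·5+6·0+1·4+3·1+4·3 = 24
B: 3·7 = 21 | 1·0+6·2+1·3+3·2+4·0 = 21
gcd(3,1,6,1,3,4) = 1

Coefficients: [3, 1, 6, 1, 3, 4]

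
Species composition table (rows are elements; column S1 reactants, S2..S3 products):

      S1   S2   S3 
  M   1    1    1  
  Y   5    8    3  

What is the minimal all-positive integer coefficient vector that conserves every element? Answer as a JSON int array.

M: 5·1 = 5 | 2·1+3·1 = 5
Y: 5·5 = 25 | 2·8+3·3 = 25
gcd(5,2,3) = 1

Coefficients: [5, 2, 3]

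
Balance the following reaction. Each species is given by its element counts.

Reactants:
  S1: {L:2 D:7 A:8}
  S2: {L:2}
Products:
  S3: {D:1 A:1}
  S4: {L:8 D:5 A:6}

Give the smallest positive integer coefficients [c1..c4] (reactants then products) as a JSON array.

Coefficients: [1, 3, 2, 1]

L: 1·2+3·2 = 8 | 2·0+1·8 = 8
D: 1·7+3·0 = 7 | 2·1+1·5 = 7
A: 1·8+3·0 = 8 | 2·1+1·6 = 8
gcd(1,3,2,1) = 1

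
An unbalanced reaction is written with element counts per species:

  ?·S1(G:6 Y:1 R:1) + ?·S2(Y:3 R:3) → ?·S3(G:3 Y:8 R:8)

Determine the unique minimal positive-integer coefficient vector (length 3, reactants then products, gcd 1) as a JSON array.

G: 1·6+5·0 = 6 | 2·3 = 6
Y: 1·1+5·3 = 16 | 2·8 = 16
R: 1·1+5·3 = 16 | 2·8 = 16
gcd(1,5,2) = 1

Coefficients: [1, 5, 2]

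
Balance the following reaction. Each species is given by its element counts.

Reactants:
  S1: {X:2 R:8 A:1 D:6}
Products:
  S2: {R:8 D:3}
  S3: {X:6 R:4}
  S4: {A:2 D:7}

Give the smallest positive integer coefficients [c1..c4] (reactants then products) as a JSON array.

Coefficients: [6, 5, 2, 3]

X: 6·2 = 12 | 5·0+2·6+3·0 = 12
R: 6·8 = 48 | 5·8+2·4+3·0 = 48
A: 6·1 = 6 | 5·0+2·0+3·2 = 6
D: 6·6 = 36 | 5·3+2·0+3·7 = 36
gcd(6,5,2,3) = 1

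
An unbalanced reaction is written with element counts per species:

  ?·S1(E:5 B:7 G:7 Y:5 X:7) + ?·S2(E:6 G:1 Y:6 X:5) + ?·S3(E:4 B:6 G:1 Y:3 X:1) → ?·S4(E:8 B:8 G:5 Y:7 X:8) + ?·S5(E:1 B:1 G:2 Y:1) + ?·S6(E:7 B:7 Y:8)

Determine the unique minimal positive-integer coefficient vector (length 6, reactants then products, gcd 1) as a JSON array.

Coefficients: [4, 3, 5, 6, 3, 1]

E: 4·5+3·6+5·4 = 58 | 6·8+3·1+1·7 = 58
B: 4·7+3·0+5·6 = 58 | 6·8+3·1+1·7 = 58
G: 4·7+3·1+5·1 = 36 | 6·5+3·2+1·0 = 36
Y: 4·5+3·6+5·3 = 53 | 6·7+3·1+1·8 = 53
X: 4·7+3·5+5·1 = 48 | 6·8+3·0+1·0 = 48
gcd(4,3,5,6,3,1) = 1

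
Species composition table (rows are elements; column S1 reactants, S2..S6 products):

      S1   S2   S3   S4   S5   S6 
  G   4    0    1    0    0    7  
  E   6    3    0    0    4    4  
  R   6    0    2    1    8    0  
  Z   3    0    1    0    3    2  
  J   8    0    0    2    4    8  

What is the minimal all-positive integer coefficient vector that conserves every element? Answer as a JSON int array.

G: 6·4 = 24 | 4·0+3·1+6·0+3·0+3·7 = 24
E: 6·6 = 36 | 4·3+3·0+6·0+3·4+3·4 = 36
R: 6·6 = 36 | 4·0+3·2+6·1+3·8+3·0 = 36
Z: 6·3 = 18 | 4·0+3·1+6·0+3·3+3·2 = 18
J: 6·8 = 48 | 4·0+3·0+6·2+3·4+3·8 = 48
gcd(6,4,3,6,3,3) = 1

Coefficients: [6, 4, 3, 6, 3, 3]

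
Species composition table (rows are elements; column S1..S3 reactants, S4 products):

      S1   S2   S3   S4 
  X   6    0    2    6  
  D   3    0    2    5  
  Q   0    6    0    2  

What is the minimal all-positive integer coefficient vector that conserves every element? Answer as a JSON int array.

X: 1·6+1·0+6·2 = 18 | 3·6 = 18
D: 1·3+1·0+6·2 = 15 | 3·5 = 15
Q: 1·0+1·6+6·0 = 6 | 3·2 = 6
gcd(1,1,6,3) = 1

Coefficients: [1, 1, 6, 3]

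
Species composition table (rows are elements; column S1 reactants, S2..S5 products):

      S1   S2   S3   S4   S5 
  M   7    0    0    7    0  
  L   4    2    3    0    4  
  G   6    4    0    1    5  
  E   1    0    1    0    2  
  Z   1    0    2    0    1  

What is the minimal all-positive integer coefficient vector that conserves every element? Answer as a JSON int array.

Coefficients: [6, 5, 2, 6, 2]

M: 6·7 = 42 | 5·0+2·0+6·7+2·0 = 42
L: 6·4 = 24 | 5·2+2·3+6·0+2·4 = 24
G: 6·6 = 36 | 5·4+2·0+6·1+2·5 = 36
E: 6·1 = 6 | 5·0+2·1+6·0+2·2 = 6
Z: 6·1 = 6 | 5·0+2·2+6·0+2·1 = 6
gcd(6,5,2,6,2) = 1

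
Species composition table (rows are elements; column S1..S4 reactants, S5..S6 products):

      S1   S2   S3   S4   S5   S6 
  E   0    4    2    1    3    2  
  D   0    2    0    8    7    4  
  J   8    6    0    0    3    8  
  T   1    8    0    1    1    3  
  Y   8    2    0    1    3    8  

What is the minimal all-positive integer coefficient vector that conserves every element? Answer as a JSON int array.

Coefficients: [5, 1, 4, 4, 2, 5]

E: 5·0+1·4+4·2+4·1 = 16 | 2·3+5·2 = 16
D: 5·0+1·2+4·0+4·8 = 34 | 2·7+5·4 = 34
J: 5·8+1·6+4·0+4·0 = 46 | 2·3+5·8 = 46
T: 5·1+1·8+4·0+4·1 = 17 | 2·1+5·3 = 17
Y: 5·8+1·2+4·0+4·1 = 46 | 2·3+5·8 = 46
gcd(5,1,4,4,2,5) = 1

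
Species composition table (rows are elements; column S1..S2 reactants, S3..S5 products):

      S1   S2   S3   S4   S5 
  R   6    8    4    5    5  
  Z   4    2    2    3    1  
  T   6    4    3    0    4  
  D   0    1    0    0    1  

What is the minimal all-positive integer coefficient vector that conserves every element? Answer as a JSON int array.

Coefficients: [2, 3, 4, 1, 3]

R: 2·6+3·8 = 36 | 4·4+1·5+3·5 = 36
Z: 2·4+3·2 = 14 | 4·2+1·3+3·1 = 14
T: 2·6+3·4 = 24 | 4·3+1·0+3·4 = 24
D: 2·0+3·1 = 3 | 4·0+1·0+3·1 = 3
gcd(2,3,4,1,3) = 1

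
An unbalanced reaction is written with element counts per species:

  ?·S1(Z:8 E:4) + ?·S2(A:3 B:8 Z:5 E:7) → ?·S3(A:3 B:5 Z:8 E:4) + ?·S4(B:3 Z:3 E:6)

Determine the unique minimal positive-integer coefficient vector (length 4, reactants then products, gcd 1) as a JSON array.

Coefficients: [3, 4, 4, 4]

A: 3·0+4·3 = 12 | 4·3+4·0 = 12
B: 3·0+4·8 = 32 | 4·5+4·3 = 32
Z: 3·8+4·5 = 44 | 4·8+4·3 = 44
E: 3·4+4·7 = 40 | 4·4+4·6 = 40
gcd(3,4,4,4) = 1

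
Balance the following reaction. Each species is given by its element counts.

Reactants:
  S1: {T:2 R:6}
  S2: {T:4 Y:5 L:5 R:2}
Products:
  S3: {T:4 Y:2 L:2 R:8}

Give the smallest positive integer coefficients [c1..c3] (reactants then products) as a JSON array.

Coefficients: [6, 2, 5]

T: 6·2+2·4 = 20 | 5·4 = 20
Y: 6·0+2·5 = 10 | 5·2 = 10
L: 6·0+2·5 = 10 | 5·2 = 10
R: 6·6+2·2 = 40 | 5·8 = 40
gcd(6,2,5) = 1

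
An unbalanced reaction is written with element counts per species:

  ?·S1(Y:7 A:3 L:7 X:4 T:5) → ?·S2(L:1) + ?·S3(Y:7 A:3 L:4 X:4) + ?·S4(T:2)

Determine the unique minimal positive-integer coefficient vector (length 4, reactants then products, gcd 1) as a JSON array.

Y: 2·7 = 14 | 6·0+2·7+5·0 = 14
A: 2·3 = 6 | 6·0+2·3+5·0 = 6
L: 2·7 = 14 | 6·1+2·4+5·0 = 14
X: 2·4 = 8 | 6·0+2·4+5·0 = 8
T: 2·5 = 10 | 6·0+2·0+5·2 = 10
gcd(2,6,2,5) = 1

Coefficients: [2, 6, 2, 5]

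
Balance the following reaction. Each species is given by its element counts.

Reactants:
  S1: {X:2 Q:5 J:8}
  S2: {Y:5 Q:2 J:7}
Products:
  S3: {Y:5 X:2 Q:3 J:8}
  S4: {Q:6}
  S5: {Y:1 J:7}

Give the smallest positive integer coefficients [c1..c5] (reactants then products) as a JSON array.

Coefficients: [4, 5, 4, 3, 5]

Y: 4·0+5·5 = 25 | 4·5+3·0+5·1 = 25
X: 4·2+5·0 = 8 | 4·2+3·0+5·0 = 8
Q: 4·5+5·2 = 30 | 4·3+3·6+5·0 = 30
J: 4·8+5·7 = 67 | 4·8+3·0+5·7 = 67
gcd(4,5,4,3,5) = 1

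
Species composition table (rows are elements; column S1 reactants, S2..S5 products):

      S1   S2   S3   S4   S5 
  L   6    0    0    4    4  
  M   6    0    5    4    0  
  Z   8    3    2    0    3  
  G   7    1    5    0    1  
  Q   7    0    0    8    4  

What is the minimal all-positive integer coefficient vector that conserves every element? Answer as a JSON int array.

L: 4·6 = 24 | 3·0+4·0+1·4+5·4 = 24
M: 4·6 = 24 | 3·0+4·5+1·4+5·0 = 24
Z: 4·8 = 32 | 3·3+4·2+1·0+5·3 = 32
G: 4·7 = 28 | 3·1+4·5+1·0+5·1 = 28
Q: 4·7 = 28 | 3·0+4·0+1·8+5·4 = 28
gcd(4,3,4,1,5) = 1

Coefficients: [4, 3, 4, 1, 5]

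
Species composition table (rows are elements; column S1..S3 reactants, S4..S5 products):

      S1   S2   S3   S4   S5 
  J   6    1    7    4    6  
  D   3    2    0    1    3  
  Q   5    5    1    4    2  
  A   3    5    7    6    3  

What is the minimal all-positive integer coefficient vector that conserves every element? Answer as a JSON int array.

Coefficients: [2, 3, 3, 6, 2]

J: 2·6+3·1+3·7 = 36 | 6·4+2·6 = 36
D: 2·3+3·2+3·0 = 12 | 6·1+2·3 = 12
Q: 2·5+3·5+3·1 = 28 | 6·4+2·2 = 28
A: 2·3+3·5+3·7 = 42 | 6·6+2·3 = 42
gcd(2,3,3,6,2) = 1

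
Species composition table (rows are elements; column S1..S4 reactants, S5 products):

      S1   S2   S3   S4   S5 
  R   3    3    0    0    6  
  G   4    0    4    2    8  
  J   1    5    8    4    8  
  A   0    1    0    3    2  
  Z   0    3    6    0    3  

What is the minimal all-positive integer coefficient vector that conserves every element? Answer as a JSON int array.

R: 6·3+2·3+1·0+2·0 = 24 | 4·6 = 24
G: 6·4+2·0+1·4+2·2 = 32 | 4·8 = 32
J: 6·1+2·5+1·8+2·4 = 32 | 4·8 = 32
A: 6·0+2·1+1·0+2·3 = 8 | 4·2 = 8
Z: 6·0+2·3+1·6+2·0 = 12 | 4·3 = 12
gcd(6,2,1,2,4) = 1

Coefficients: [6, 2, 1, 2, 4]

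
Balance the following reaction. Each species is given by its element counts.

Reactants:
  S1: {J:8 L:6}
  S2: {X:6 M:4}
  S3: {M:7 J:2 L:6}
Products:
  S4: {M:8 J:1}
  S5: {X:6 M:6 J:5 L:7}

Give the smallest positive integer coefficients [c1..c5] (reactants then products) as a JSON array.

Coefficients: [3, 6, 4, 2, 6]

X: 3·0+6·6+4·0 = 36 | 2·0+6·6 = 36
M: 3·0+6·4+4·7 = 52 | 2·8+6·6 = 52
J: 3·8+6·0+4·2 = 32 | 2·1+6·5 = 32
L: 3·6+6·0+4·6 = 42 | 2·0+6·7 = 42
gcd(3,6,4,2,6) = 1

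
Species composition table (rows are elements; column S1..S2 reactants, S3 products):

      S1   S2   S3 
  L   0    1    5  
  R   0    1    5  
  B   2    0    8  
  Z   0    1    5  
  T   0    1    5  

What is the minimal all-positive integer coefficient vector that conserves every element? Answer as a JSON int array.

Coefficients: [4, 5, 1]

L: 4·0+5·1 = 5 | 1·5 = 5
R: 4·0+5·1 = 5 | 1·5 = 5
B: 4·2+5·0 = 8 | 1·8 = 8
Z: 4·0+5·1 = 5 | 1·5 = 5
T: 4·0+5·1 = 5 | 1·5 = 5
gcd(4,5,1) = 1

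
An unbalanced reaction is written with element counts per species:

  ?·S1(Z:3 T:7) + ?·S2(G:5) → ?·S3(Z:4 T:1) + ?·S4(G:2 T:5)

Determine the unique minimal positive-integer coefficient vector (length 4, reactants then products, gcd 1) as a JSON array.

Z: 4·3+2·0 = 12 | 3·4+5·0 = 12
G: 4·0+2·5 = 10 | 3·0+5·2 = 10
T: 4·7+2·0 = 28 | 3·1+5·5 = 28
gcd(4,2,3,5) = 1

Coefficients: [4, 2, 3, 5]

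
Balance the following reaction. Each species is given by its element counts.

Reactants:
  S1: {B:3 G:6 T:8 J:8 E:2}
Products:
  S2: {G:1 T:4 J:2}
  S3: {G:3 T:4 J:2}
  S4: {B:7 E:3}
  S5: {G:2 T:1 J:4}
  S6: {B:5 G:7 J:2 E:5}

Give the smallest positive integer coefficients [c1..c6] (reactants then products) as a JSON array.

Coefficients: [4, 6, 1, 1, 4, 1]

B: 4·3 = 12 | 6·0+1·0+1·7+4·0+1·5 = 12
G: 4·6 = 24 | 6·1+1·3+1·0+4·2+1·7 = 24
T: 4·8 = 32 | 6·4+1·4+1·0+4·1+1·0 = 32
J: 4·8 = 32 | 6·2+1·2+1·0+4·4+1·2 = 32
E: 4·2 = 8 | 6·0+1·0+1·3+4·0+1·5 = 8
gcd(4,6,1,1,4,1) = 1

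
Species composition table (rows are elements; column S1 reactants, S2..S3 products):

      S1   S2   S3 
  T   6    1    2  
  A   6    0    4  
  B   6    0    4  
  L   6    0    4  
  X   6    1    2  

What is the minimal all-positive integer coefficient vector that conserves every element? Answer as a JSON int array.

T: 2·6 = 12 | 6·1+3·2 = 12
A: 2·6 = 12 | 6·0+3·4 = 12
B: 2·6 = 12 | 6·0+3·4 = 12
L: 2·6 = 12 | 6·0+3·4 = 12
X: 2·6 = 12 | 6·1+3·2 = 12
gcd(2,6,3) = 1

Coefficients: [2, 6, 3]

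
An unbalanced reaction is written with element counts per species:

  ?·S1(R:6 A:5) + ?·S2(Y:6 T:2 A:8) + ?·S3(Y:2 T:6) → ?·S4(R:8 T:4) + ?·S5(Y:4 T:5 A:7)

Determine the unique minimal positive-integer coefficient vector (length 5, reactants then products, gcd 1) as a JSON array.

R: 4·6+1·0+5·0 = 24 | 3·8+4·0 = 24
Y: 4·0+1·6+5·2 = 16 | 3·0+4·4 = 16
T: 4·0+1·2+5·6 = 32 | 3·4+4·5 = 32
A: 4·5+1·8+5·0 = 28 | 3·0+4·7 = 28
gcd(4,1,5,3,4) = 1

Coefficients: [4, 1, 5, 3, 4]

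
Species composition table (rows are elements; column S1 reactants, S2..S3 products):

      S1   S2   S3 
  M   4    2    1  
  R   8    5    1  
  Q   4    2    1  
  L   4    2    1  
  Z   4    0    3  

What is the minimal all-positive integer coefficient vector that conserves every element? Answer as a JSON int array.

Coefficients: [3, 4, 4]

M: 3·4 = 12 | 4·2+4·1 = 12
R: 3·8 = 24 | 4·5+4·1 = 24
Q: 3·4 = 12 | 4·2+4·1 = 12
L: 3·4 = 12 | 4·2+4·1 = 12
Z: 3·4 = 12 | 4·0+4·3 = 12
gcd(3,4,4) = 1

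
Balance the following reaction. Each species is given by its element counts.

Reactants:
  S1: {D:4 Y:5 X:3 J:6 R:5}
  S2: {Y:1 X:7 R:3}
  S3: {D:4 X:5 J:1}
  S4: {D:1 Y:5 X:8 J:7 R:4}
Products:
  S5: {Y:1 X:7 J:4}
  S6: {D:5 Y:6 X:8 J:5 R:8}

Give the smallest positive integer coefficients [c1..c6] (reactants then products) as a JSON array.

D: 5·4+5·0+2·4+2·1 = 30 | 4·0+6·5 = 30
Y: 5·5+5·1+2·0+2·5 = 40 | 4·1+6·6 = 40
X: 5·3+5·7+2·5+2·8 = 76 | 4·7+6·8 = 76
J: 5·6+5·0+2·1+2·7 = 46 | 4·4+6·5 = 46
R: 5·5+5·3+2·0+2·4 = 48 | 4·0+6·8 = 48
gcd(5,5,2,2,4,6) = 1

Coefficients: [5, 5, 2, 2, 4, 6]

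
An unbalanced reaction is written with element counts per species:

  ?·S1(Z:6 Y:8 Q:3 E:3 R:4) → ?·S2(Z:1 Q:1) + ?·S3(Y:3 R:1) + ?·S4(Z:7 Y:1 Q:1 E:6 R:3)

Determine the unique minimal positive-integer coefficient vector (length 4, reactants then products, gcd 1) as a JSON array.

Z: 2·6 = 12 | 5·1+5·0+1·7 = 12
Y: 2·8 = 16 | 5·0+5·3+1·1 = 16
Q: 2·3 = 6 | 5·1+5·0+1·1 = 6
E: 2·3 = 6 | 5·0+5·0+1·6 = 6
R: 2·4 = 8 | 5·0+5·1+1·3 = 8
gcd(2,5,5,1) = 1

Coefficients: [2, 5, 5, 1]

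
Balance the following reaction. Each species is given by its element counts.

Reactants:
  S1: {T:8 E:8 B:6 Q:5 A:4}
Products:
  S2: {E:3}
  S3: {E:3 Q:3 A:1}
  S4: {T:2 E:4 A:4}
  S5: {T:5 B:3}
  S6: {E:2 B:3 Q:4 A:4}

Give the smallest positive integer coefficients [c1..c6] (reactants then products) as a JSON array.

T: 4·8 = 32 | 4·0+4·0+1·2+6·5+2·0 = 32
E: 4·8 = 32 | 4·3+4·3+1·4+6·0+2·2 = 32
B: 4·6 = 24 | 4·0+4·0+1·0+6·3+2·3 = 24
Q: 4·5 = 20 | 4·0+4·3+1·0+6·0+2·4 = 20
A: 4·4 = 16 | 4·0+4·1+1·4+6·0+2·4 = 16
gcd(4,4,4,1,6,2) = 1

Coefficients: [4, 4, 4, 1, 6, 2]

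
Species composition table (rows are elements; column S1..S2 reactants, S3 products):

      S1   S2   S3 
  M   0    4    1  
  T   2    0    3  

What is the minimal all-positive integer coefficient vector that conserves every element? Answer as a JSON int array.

Coefficients: [6, 1, 4]

M: 6·0+1·4 = 4 | 4·1 = 4
T: 6·2+1·0 = 12 | 4·3 = 12
gcd(6,1,4) = 1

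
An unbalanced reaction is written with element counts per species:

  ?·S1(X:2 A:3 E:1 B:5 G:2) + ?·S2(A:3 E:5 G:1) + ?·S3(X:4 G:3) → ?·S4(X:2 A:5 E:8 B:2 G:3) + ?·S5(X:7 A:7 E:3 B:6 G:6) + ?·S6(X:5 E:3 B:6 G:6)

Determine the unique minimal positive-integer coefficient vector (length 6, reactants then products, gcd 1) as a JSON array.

X: 6·2+6·0+5·4 = 32 | 3·2+3·7+1·5 = 32
A: 6·3+6·3+5·0 = 36 | 3·5+3·7+1·0 = 36
E: 6·1+6·5+5·0 = 36 | 3·8+3·3+1·3 = 36
B: 6·5+6·0+5·0 = 30 | 3·2+3·6+1·6 = 30
G: 6·2+6·1+5·3 = 33 | 3·3+3·6+1·6 = 33
gcd(6,6,5,3,3,1) = 1

Coefficients: [6, 6, 5, 3, 3, 1]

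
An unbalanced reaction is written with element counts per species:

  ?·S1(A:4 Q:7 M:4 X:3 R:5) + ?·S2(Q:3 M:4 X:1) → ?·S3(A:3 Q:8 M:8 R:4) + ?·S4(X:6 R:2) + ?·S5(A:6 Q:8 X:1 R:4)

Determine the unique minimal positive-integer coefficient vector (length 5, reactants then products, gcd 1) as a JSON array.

A: 6·4+2·0 = 24 | 4·3+3·0+2·6 = 24
Q: 6·7+2·3 = 48 | 4·8+3·0+2·8 = 48
M: 6·4+2·4 = 32 | 4·8+3·0+2·0 = 32
X: 6·3+2·1 = 20 | 4·0+3·6+2·1 = 20
R: 6·5+2·0 = 30 | 4·4+3·2+2·4 = 30
gcd(6,2,4,3,2) = 1

Coefficients: [6, 2, 4, 3, 2]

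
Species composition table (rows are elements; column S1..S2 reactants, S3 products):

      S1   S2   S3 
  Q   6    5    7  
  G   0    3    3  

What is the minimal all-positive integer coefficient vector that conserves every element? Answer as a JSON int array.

Q: 1·6+3·5 = 21 | 3·7 = 21
G: 1·0+3·3 = 9 | 3·3 = 9
gcd(1,3,3) = 1

Coefficients: [1, 3, 3]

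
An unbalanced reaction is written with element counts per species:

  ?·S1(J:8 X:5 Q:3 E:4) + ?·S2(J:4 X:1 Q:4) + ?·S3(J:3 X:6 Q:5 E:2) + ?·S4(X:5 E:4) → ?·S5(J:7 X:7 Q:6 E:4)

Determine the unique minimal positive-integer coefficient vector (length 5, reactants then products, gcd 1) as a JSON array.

J: 2·8+5·4+2·3+3·0 = 42 | 6·7 = 42
X: 2·5+5·1+2·6+3·5 = 42 | 6·7 = 42
Q: 2·3+5·4+2·5+3·0 = 36 | 6·6 = 36
E: 2·4+5·0+2·2+3·4 = 24 | 6·4 = 24
gcd(2,5,2,3,6) = 1

Coefficients: [2, 5, 2, 3, 6]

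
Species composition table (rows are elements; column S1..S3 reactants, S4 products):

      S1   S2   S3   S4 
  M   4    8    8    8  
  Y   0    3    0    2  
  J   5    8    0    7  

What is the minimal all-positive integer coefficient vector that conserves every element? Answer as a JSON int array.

M: 2·4+4·8+1·8 = 48 | 6·8 = 48
Y: 2·0+4·3+1·0 = 12 | 6·2 = 12
J: 2·5+4·8+1·0 = 42 | 6·7 = 42
gcd(2,4,1,6) = 1

Coefficients: [2, 4, 1, 6]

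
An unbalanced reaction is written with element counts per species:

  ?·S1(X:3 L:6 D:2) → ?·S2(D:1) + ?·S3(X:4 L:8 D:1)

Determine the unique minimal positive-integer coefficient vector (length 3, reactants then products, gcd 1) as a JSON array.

X: 4·3 = 12 | 5·0+3·4 = 12
L: 4·6 = 24 | 5·0+3·8 = 24
D: 4·2 = 8 | 5·1+3·1 = 8
gcd(4,5,3) = 1

Coefficients: [4, 5, 3]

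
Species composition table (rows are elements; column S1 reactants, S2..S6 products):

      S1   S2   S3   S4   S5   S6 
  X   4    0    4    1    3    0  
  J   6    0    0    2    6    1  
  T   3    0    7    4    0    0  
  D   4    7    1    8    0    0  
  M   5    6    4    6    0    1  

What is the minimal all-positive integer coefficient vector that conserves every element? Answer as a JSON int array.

X: 6·4 = 24 | 2·0+2·4+1·1+5·3+4·0 = 24
J: 6·6 = 36 | 2·0+2·0+1·2+5·6+4·1 = 36
T: 6·3 = 18 | 2·0+2·7+1·4+5·0+4·0 = 18
D: 6·4 = 24 | 2·7+2·1+1·8+5·0+4·0 = 24
M: 6·5 = 30 | 2·6+2·4+1·6+5·0+4·1 = 30
gcd(6,2,2,1,5,4) = 1

Coefficients: [6, 2, 2, 1, 5, 4]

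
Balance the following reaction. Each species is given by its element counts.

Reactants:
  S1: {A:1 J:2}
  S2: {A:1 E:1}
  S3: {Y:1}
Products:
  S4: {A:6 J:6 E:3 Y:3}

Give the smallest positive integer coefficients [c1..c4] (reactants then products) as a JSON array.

Coefficients: [3, 3, 3, 1]

A: 3·1+3·1+3·0 = 6 | 1·6 = 6
J: 3·2+3·0+3·0 = 6 | 1·6 = 6
E: 3·0+3·1+3·0 = 3 | 1·3 = 3
Y: 3·0+3·0+3·1 = 3 | 1·3 = 3
gcd(3,3,3,1) = 1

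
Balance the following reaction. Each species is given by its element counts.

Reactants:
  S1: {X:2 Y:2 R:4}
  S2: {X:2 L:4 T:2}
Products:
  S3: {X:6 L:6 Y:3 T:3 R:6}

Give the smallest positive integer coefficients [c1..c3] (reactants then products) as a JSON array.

Coefficients: [3, 3, 2]

X: 3·2+3·2 = 12 | 2·6 = 12
L: 3·0+3·4 = 12 | 2·6 = 12
Y: 3·2+3·0 = 6 | 2·3 = 6
T: 3·0+3·2 = 6 | 2·3 = 6
R: 3·4+3·0 = 12 | 2·6 = 12
gcd(3,3,2) = 1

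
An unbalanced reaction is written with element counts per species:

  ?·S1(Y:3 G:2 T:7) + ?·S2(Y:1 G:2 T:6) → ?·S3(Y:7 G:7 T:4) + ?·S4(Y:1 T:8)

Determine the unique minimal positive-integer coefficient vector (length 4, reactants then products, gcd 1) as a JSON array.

Coefficients: [6, 1, 2, 5]

Y: 6·3+1·1 = 19 | 2·7+5·1 = 19
G: 6·2+1·2 = 14 | 2·7+5·0 = 14
T: 6·7+1·6 = 48 | 2·4+5·8 = 48
gcd(6,1,2,5) = 1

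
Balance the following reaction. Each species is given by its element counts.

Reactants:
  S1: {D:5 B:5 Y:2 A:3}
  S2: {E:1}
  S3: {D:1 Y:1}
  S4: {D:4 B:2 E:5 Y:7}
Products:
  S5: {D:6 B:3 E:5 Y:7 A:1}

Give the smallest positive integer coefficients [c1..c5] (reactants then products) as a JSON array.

Coefficients: [1, 5, 5, 2, 3]

D: 1·5+5·0+5·1+2·4 = 18 | 3·6 = 18
B: 1·5+5·0+5·0+2·2 = 9 | 3·3 = 9
E: 1·0+5·1+5·0+2·5 = 15 | 3·5 = 15
Y: 1·2+5·0+5·1+2·7 = 21 | 3·7 = 21
A: 1·3+5·0+5·0+2·0 = 3 | 3·1 = 3
gcd(1,5,5,2,3) = 1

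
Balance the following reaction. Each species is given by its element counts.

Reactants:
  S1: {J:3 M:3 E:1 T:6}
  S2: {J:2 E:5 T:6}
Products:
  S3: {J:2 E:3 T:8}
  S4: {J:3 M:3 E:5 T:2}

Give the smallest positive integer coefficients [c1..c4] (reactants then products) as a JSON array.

J: 1·3+2·2 = 7 | 2·2+1·3 = 7
M: 1·3+2·0 = 3 | 2·0+1·3 = 3
E: 1·1+2·5 = 11 | 2·3+1·5 = 11
T: 1·6+2·6 = 18 | 2·8+1·2 = 18
gcd(1,2,2,1) = 1

Coefficients: [1, 2, 2, 1]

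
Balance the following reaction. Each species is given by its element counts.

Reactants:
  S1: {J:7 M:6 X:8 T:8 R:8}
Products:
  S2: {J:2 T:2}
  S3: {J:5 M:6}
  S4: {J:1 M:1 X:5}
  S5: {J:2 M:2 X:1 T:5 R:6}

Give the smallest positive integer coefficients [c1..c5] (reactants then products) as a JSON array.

J: 3·7 = 21 | 2·2+1·5+4·1+4·2 = 21
M: 3·6 = 18 | 2·0+1·6+4·1+4·2 = 18
X: 3·8 = 24 | 2·0+1·0+4·5+4·1 = 24
T: 3·8 = 24 | 2·2+1·0+4·0+4·5 = 24
R: 3·8 = 24 | 2·0+1·0+4·0+4·6 = 24
gcd(3,2,1,4,4) = 1

Coefficients: [3, 2, 1, 4, 4]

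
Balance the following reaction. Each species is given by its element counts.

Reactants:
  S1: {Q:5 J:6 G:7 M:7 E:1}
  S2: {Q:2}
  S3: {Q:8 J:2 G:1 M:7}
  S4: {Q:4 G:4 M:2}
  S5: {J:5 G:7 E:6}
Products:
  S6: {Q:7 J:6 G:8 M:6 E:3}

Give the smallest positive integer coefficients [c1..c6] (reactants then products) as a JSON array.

Coefficients: [3, 4, 1, 1, 2, 5]

Q: 3·5+4·2+1·8+1·4+2·0 = 35 | 5·7 = 35
J: 3·6+4·0+1·2+1·0+2·5 = 30 | 5·6 = 30
G: 3·7+4·0+1·1+1·4+2·7 = 40 | 5·8 = 40
M: 3·7+4·0+1·7+1·2+2·0 = 30 | 5·6 = 30
E: 3·1+4·0+1·0+1·0+2·6 = 15 | 5·3 = 15
gcd(3,4,1,1,2,5) = 1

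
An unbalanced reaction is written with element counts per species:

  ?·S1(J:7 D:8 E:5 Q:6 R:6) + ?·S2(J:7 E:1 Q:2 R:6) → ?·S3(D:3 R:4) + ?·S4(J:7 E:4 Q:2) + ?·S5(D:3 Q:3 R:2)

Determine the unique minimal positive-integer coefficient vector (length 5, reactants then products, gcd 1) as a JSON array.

Coefficients: [3, 1, 4, 4, 4]

J: 3·7+1·7 = 28 | 4·0+4·7+4·0 = 28
D: 3·8+1·0 = 24 | 4·3+4·0+4·3 = 24
E: 3·5+1·1 = 16 | 4·0+4·4+4·0 = 16
Q: 3·6+1·2 = 20 | 4·0+4·2+4·3 = 20
R: 3·6+1·6 = 24 | 4·4+4·0+4·2 = 24
gcd(3,1,4,4,4) = 1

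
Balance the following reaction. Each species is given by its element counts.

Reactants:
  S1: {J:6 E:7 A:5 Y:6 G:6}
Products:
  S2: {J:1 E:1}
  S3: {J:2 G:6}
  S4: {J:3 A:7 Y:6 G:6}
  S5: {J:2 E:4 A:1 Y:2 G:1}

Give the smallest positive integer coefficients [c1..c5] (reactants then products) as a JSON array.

Coefficients: [4, 4, 1, 2, 6]

J: 4·6 = 24 | 4·1+1·2+2·3+6·2 = 24
E: 4·7 = 28 | 4·1+1·0+2·0+6·4 = 28
A: 4·5 = 20 | 4·0+1·0+2·7+6·1 = 20
Y: 4·6 = 24 | 4·0+1·0+2·6+6·2 = 24
G: 4·6 = 24 | 4·0+1·6+2·6+6·1 = 24
gcd(4,4,1,2,6) = 1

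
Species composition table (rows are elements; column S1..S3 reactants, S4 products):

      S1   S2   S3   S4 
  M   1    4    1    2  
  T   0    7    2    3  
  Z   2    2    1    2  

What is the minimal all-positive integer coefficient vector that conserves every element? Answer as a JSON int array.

M: 2·1+1·4+4·1 = 10 | 5·2 = 10
T: 2·0+1·7+4·2 = 15 | 5·3 = 15
Z: 2·2+1·2+4·1 = 10 | 5·2 = 10
gcd(2,1,4,5) = 1

Coefficients: [2, 1, 4, 5]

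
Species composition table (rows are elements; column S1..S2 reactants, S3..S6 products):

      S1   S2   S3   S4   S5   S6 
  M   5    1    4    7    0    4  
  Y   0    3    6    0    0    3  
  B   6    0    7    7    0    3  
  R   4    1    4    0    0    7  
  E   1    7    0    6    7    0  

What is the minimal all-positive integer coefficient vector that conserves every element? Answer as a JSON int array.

Coefficients: [5, 5, 1, 2, 4, 3]

M: 5·5+5·1 = 30 | 1·4+2·7+4·0+3·4 = 30
Y: 5·0+5·3 = 15 | 1·6+2·0+4·0+3·3 = 15
B: 5·6+5·0 = 30 | 1·7+2·7+4·0+3·3 = 30
R: 5·4+5·1 = 25 | 1·4+2·0+4·0+3·7 = 25
E: 5·1+5·7 = 40 | 1·0+2·6+4·7+3·0 = 40
gcd(5,5,1,2,4,3) = 1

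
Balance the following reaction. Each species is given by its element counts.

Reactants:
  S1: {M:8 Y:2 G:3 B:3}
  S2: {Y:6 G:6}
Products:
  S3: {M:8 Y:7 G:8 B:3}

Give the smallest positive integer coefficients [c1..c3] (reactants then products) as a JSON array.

Coefficients: [6, 5, 6]

M: 6·8+5·0 = 48 | 6·8 = 48
Y: 6·2+5·6 = 42 | 6·7 = 42
G: 6·3+5·6 = 48 | 6·8 = 48
B: 6·3+5·0 = 18 | 6·3 = 18
gcd(6,5,6) = 1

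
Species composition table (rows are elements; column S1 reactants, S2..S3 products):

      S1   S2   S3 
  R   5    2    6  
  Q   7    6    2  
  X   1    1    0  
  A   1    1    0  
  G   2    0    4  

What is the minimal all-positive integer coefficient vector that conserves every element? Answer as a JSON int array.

R: 2·5 = 10 | 2·2+1·6 = 10
Q: 2·7 = 14 | 2·6+1·2 = 14
X: 2·1 = 2 | 2·1+1·0 = 2
A: 2·1 = 2 | 2·1+1·0 = 2
G: 2·2 = 4 | 2·0+1·4 = 4
gcd(2,2,1) = 1

Coefficients: [2, 2, 1]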